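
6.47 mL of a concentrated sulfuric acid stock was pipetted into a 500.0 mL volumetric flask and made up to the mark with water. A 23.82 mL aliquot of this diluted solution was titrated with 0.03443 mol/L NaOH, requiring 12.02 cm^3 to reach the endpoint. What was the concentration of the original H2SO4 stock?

0.671 M

n(NaOH) = 0.03443 x 0.01202 = 0.0004138 mol.
n(H2SO4) in the aliquot = 0.0004138 x 1/2 = 0.0002069 mol.
[diluted H2SO4] = 0.0002069 / 0.02382 = 0.008687 M.
Dilution factor = 500.0/6.470 = 77.28, so [stock] = 0.008687 x 77.28 = 0.671 M.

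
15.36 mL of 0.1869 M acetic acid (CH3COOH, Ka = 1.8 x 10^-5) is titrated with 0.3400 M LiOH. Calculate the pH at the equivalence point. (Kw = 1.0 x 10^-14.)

8.91

n(CH3COOH) = 0.1869 x 0.01536 = 0.002871 mol; V(LiOH) at equivalence = 0.002871/0.3400 = 0.008443 L.
At equivalence all the acid is converted to CH3COO-; total volume = 0.01536 + 0.008443 = 0.02380 L, so [CH3COO-] = 0.002871/0.02380 = 0.1206 M.
Kb = Kw/Ka = 1.0e-14 / 1.8 x 10^-5 = 5.56e-10.
[OH^-] = sqrt(Kb x [CH3COO-]) = sqrt(5.56e-10 x 0.1206) = 8.19e-6 M.
pOH = 5.09, so pH = 14.00 - 5.09 = 8.91.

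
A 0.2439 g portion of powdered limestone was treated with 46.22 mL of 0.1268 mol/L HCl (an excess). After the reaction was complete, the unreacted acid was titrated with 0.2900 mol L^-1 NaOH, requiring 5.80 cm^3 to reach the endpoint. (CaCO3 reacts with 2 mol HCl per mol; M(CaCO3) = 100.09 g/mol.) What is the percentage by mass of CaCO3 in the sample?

85.7%

Total n(HCl) added = 0.1268 x 0.04622 = 0.005861 mol.
n(NaOH) used = 0.2900 x 0.005800 = 0.001682 mol, which equals the excess n(HCl).
So n(HCl) consumed by the sample = 0.005861 - 0.001682 = 0.004179 mol.
n(CaCO3) = 0.004179 / 2 = 0.002089 mol.
mass CaCO3 = 0.002089 x 100.09 = 0.2091 g, so %CaCO3 = 0.2091/0.2439 x 100 = 85.7%.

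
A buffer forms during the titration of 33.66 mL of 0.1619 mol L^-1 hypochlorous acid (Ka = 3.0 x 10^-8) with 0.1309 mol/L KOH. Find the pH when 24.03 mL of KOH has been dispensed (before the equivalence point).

Initial n(HClO) = 0.1619 x 0.03366 = 0.005450 mol.
n(KOH) added = 0.1309 x 0.02403 = 0.003146 mol, converting that many moles of HClO to ClO-.
Remaining n(HClO) = 0.002304 mol; n(ClO-) = 0.003146 mol.
By Henderson-Hasselbalch, pH = pKa + log([A^-]/[HA]) = 7.52 + log(0.003146/0.002304) = 7.52 + (+0.14) = 7.66.

7.66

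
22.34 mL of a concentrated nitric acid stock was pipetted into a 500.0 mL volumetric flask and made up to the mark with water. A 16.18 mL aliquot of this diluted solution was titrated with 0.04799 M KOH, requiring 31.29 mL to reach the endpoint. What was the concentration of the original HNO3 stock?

2.08 M

n(KOH) = 0.04799 x 0.03129 = 0.001502 mol.
n(HNO3) in the aliquot = 0.001502 mol.
[diluted HNO3] = 0.001502 / 0.01618 = 0.09281 M.
Dilution factor = 500.0/22.34 = 22.38, so [stock] = 0.09281 x 22.38 = 2.08 M.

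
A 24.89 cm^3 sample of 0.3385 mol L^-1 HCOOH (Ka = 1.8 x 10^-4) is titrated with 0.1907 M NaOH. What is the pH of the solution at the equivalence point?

n(HCOOH) = 0.3385 x 0.02489 = 0.008425 mol; V(NaOH) at equivalence = 0.008425/0.1907 = 0.04418 L.
At equivalence all the acid is converted to HCOO-; total volume = 0.02489 + 0.04418 = 0.06907 L, so [HCOO-] = 0.008425/0.06907 = 0.1220 M.
Kb = Kw/Ka = 1.0e-14 / 1.8 x 10^-4 = 5.56e-11.
[OH^-] = sqrt(Kb x [HCOO-]) = sqrt(5.56e-11 x 0.1220) = 2.60e-6 M.
pOH = 5.58, so pH = 14.00 - 5.58 = 8.42.

8.42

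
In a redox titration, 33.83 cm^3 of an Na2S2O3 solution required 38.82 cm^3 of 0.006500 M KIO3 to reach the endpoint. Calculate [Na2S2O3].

n(KIO3) = 0.006500 x 0.03882 = 0.0002523 mol.
From the balanced equation, 1 mol KIO3 reacts with 6 mol Na2S2O3, so n(Na2S2O3) = 0.0002523 x 6/1 = 0.001514 mol.
[Na2S2O3] = 0.001514 / 0.03383 L = 0.0448 M.

0.0448 M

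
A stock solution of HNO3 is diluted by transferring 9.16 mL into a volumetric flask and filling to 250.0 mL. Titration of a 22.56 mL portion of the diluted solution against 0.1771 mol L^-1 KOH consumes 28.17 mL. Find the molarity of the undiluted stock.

6.04 M

n(KOH) = 0.1771 x 0.02817 = 0.004989 mol.
n(HNO3) in the aliquot = 0.004989 mol.
[diluted HNO3] = 0.004989 / 0.02256 = 0.2211 M.
Dilution factor = 250.0/9.160 = 27.29, so [stock] = 0.2211 x 27.29 = 6.04 M.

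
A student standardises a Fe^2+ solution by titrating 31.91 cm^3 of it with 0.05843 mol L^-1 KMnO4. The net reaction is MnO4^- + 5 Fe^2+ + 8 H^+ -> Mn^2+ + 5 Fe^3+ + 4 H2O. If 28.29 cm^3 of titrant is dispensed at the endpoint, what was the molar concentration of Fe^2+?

0.259 M

n(KMnO4) = 0.05843 x 0.02829 = 0.001653 mol.
From the balanced equation, 1 mol KMnO4 reacts with 5 mol Fe^2+, so n(Fe^2+) = 0.001653 x 5/1 = 0.008265 mol.
[Fe^2+] = 0.008265 / 0.03191 L = 0.259 M.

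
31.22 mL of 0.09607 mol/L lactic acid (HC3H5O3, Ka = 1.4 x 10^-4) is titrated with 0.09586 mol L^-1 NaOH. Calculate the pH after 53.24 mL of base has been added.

12.40

n(acid) = 0.09607 x 0.03122 = 0.002999 mol; n(NaOH) added = 0.09586 x 0.05324 = 0.005104 mol.
Base is in excess by 0.005104 - 0.002999 = 0.002104 mol in a total volume of 0.08446 L.
[OH^-] = 0.002104/0.08446 = 0.02491 M, so pOH = 1.60 and pH = 14.00 - 1.60 = 12.40.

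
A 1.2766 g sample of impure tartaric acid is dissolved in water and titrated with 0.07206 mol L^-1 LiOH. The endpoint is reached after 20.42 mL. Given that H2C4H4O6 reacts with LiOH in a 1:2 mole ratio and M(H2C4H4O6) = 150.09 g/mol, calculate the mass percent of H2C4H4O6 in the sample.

n(LiOH) = 0.07206 x 0.02042 = 0.001471 mol.
n(H2C4H4O6) = 0.001471 / 2 = 0.0007357 mol.
mass of H2C4H4O6 = 0.0007357 x 150.09 = 0.1104 g.
% purity = 0.1104 / 1.2766 x 100 = 8.65%.

8.65%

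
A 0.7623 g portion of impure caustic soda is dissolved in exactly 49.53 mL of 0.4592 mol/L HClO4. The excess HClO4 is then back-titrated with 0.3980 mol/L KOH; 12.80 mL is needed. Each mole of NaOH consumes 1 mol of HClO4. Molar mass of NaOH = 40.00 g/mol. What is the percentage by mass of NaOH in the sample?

Total n(HClO4) added = 0.4592 x 0.04953 = 0.02274 mol.
n(KOH) used = 0.3980 x 0.01280 = 0.005094 mol, which equals the excess n(HClO4).
So n(HClO4) consumed by the sample = 0.02274 - 0.005094 = 0.01765 mol.
n(NaOH) = 0.01765 / 1 = 0.01765 mol.
mass NaOH = 0.01765 x 40.00 = 0.7060 g, so %NaOH = 0.7060/0.7623 x 100 = 92.6%.

92.6%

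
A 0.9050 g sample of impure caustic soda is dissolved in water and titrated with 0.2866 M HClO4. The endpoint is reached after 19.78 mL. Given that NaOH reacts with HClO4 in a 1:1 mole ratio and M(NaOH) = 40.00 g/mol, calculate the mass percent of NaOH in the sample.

n(HClO4) = 0.2866 x 0.01978 = 0.005669 mol.
n(NaOH) = 0.005669 / 1 = 0.005669 mol.
mass of NaOH = 0.005669 x 40.00 = 0.2268 g.
% purity = 0.2268 / 0.9050 x 100 = 25.1%.

25.1%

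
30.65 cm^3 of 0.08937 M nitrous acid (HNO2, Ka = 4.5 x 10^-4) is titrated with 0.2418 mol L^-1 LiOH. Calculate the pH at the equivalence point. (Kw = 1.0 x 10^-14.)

8.08

n(HNO2) = 0.08937 x 0.03065 = 0.002739 mol; V(LiOH) at equivalence = 0.002739/0.2418 = 0.01133 L.
At equivalence all the acid is converted to NO2-; total volume = 0.03065 + 0.01133 = 0.04198 L, so [NO2-] = 0.002739/0.04198 = 0.06525 M.
Kb = Kw/Ka = 1.0e-14 / 4.5 x 10^-4 = 2.22e-11.
[OH^-] = sqrt(Kb x [NO2-]) = sqrt(2.22e-11 x 0.06525) = 1.20e-6 M.
pOH = 5.92, so pH = 14.00 - 5.92 = 8.08.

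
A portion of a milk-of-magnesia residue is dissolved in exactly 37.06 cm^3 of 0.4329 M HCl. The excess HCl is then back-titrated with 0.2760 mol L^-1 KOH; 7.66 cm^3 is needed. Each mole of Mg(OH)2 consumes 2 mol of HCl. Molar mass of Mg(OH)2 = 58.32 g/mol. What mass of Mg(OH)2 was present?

Total n(HCl) added = 0.4329 x 0.03706 = 0.01604 mol.
n(KOH) used = 0.2760 x 0.007660 = 0.002114 mol, which equals the excess n(HCl).
So n(HCl) consumed by the sample = 0.01604 - 0.002114 = 0.01393 mol.
n(Mg(OH)2) = 0.01393 / 2 = 0.006965 mol.
mass = 0.006965 mol x 58.32 g/mol = 0.406 g.

0.406 g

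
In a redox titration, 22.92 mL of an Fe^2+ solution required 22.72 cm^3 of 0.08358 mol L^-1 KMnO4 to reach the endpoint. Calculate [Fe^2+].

0.414 M

n(KMnO4) = 0.08358 x 0.02272 = 0.001899 mol.
From the balanced equation, 1 mol KMnO4 reacts with 5 mol Fe^2+, so n(Fe^2+) = 0.001899 x 5/1 = 0.009495 mol.
[Fe^2+] = 0.009495 / 0.02292 L = 0.414 M.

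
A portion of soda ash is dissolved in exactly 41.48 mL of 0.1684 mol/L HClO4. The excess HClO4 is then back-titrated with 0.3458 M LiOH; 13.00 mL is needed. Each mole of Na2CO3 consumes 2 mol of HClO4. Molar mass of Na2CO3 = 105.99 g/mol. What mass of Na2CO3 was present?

Total n(HClO4) added = 0.1684 x 0.04148 = 0.006985 mol.
n(LiOH) used = 0.3458 x 0.01300 = 0.004495 mol, which equals the excess n(HClO4).
So n(HClO4) consumed by the sample = 0.006985 - 0.004495 = 0.002490 mol.
n(Na2CO3) = 0.002490 / 2 = 0.001245 mol.
mass = 0.001245 mol x 105.99 g/mol = 0.132 g.

0.132 g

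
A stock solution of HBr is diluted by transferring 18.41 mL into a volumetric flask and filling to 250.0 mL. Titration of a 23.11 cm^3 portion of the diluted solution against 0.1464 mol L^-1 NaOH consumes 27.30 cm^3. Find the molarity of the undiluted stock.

2.35 M

n(NaOH) = 0.1464 x 0.02730 = 0.003997 mol.
n(HBr) in the aliquot = 0.003997 mol.
[diluted HBr] = 0.003997 / 0.02311 = 0.1729 M.
Dilution factor = 250.0/18.41 = 13.58, so [stock] = 0.1729 x 13.58 = 2.35 M.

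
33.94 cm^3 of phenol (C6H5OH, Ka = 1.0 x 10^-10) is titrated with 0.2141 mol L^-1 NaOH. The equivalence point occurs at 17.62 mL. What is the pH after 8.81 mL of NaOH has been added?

10.00

8.81 mL is exactly half the equivalence volume (17.62/2), i.e. the half-equivalence point.
There, n(HA) = n(A^-), so pH = pKa = -log(1.0 x 10^-10) = 10.00.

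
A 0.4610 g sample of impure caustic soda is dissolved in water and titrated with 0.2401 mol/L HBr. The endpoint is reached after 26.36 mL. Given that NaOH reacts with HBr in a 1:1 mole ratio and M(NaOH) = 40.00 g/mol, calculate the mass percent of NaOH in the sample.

54.9%

n(HBr) = 0.2401 x 0.02636 = 0.006329 mol.
n(NaOH) = 0.006329 / 1 = 0.006329 mol.
mass of NaOH = 0.006329 x 40.00 = 0.2532 g.
% purity = 0.2532 / 0.4610 x 100 = 54.9%.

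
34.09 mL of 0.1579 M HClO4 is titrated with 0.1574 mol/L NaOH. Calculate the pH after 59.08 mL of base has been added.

12.62

n(acid) = 0.1579 x 0.03409 = 0.005383 mol; n(NaOH) added = 0.1574 x 0.05908 = 0.009299 mol.
Base is in excess by 0.009299 - 0.005383 = 0.003916 mol in a total volume of 0.09317 L.
[OH^-] = 0.003916/0.09317 = 0.04203 M, so pOH = 1.38 and pH = 14.00 - 1.38 = 12.62.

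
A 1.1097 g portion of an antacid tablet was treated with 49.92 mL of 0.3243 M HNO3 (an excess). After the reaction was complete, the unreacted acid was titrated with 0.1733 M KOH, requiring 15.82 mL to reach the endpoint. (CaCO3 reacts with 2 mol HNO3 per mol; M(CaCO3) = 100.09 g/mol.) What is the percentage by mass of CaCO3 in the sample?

60.6%

Total n(HNO3) added = 0.3243 x 0.04992 = 0.01619 mol.
n(KOH) used = 0.1733 x 0.01582 = 0.002742 mol, which equals the excess n(HNO3).
So n(HNO3) consumed by the sample = 0.01619 - 0.002742 = 0.01345 mol.
n(CaCO3) = 0.01345 / 2 = 0.006724 mol.
mass CaCO3 = 0.006724 x 100.09 = 0.6730 g, so %CaCO3 = 0.6730/1.1097 x 100 = 60.6%.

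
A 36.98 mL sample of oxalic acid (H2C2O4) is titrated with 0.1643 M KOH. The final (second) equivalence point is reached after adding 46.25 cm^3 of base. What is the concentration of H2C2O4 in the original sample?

0.103 M

n(KOH) = 0.1643 x 0.04625 = 0.007599 mol.
At the final (second) equivalence point, 2 mol OH^- react per mol H2C2O4, so n(H2C2O4) = 0.007599 / 2 = 0.003799 mol.
[H2C2O4] = 0.003799 / 0.03698 L = 0.103 M.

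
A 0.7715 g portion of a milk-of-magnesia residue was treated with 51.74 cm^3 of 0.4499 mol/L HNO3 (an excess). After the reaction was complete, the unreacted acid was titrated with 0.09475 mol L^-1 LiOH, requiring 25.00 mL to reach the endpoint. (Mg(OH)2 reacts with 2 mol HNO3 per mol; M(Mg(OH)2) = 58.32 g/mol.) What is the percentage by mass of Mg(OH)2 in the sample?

79.0%

Total n(HNO3) added = 0.4499 x 0.05174 = 0.02328 mol.
n(LiOH) used = 0.09475 x 0.02500 = 0.002369 mol, which equals the excess n(HNO3).
So n(HNO3) consumed by the sample = 0.02328 - 0.002369 = 0.02091 mol.
n(Mg(OH)2) = 0.02091 / 2 = 0.01045 mol.
mass Mg(OH)2 = 0.01045 x 58.32 = 0.6097 g, so %Mg(OH)2 = 0.6097/0.7715 x 100 = 79.0%.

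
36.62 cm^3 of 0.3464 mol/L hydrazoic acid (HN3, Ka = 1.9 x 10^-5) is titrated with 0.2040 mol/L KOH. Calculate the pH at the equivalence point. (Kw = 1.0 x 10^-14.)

8.91

n(HN3) = 0.3464 x 0.03662 = 0.01269 mol; V(KOH) at equivalence = 0.01269/0.2040 = 0.06218 L.
At equivalence all the acid is converted to N3-; total volume = 0.03662 + 0.06218 = 0.09880 L, so [N3-] = 0.01269/0.09880 = 0.1284 M.
Kb = Kw/Ka = 1.0e-14 / 1.9 x 10^-5 = 5.26e-10.
[OH^-] = sqrt(Kb x [N3-]) = sqrt(5.26e-10 x 0.1284) = 8.22e-6 M.
pOH = 5.09, so pH = 14.00 - 5.09 = 8.91.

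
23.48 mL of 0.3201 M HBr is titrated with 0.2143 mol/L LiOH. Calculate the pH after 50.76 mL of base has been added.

n(acid) = 0.3201 x 0.02348 = 0.007516 mol; n(LiOH) added = 0.2143 x 0.05076 = 0.01088 mol.
Base is in excess by 0.01088 - 0.007516 = 0.003362 mol in a total volume of 0.07424 L.
[OH^-] = 0.003362/0.07424 = 0.04528 M, so pOH = 1.34 and pH = 14.00 - 1.34 = 12.66.

12.66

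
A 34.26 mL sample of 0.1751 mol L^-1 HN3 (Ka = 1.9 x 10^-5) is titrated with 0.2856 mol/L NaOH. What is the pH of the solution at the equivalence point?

n(HN3) = 0.1751 x 0.03426 = 0.005999 mol; V(NaOH) at equivalence = 0.005999/0.2856 = 0.02100 L.
At equivalence all the acid is converted to N3-; total volume = 0.03426 + 0.02100 = 0.05526 L, so [N3-] = 0.005999/0.05526 = 0.1085 M.
Kb = Kw/Ka = 1.0e-14 / 1.9 x 10^-5 = 5.26e-10.
[OH^-] = sqrt(Kb x [N3-]) = sqrt(5.26e-10 x 0.1085) = 7.56e-6 M.
pOH = 5.12, so pH = 14.00 - 5.12 = 8.88.

8.88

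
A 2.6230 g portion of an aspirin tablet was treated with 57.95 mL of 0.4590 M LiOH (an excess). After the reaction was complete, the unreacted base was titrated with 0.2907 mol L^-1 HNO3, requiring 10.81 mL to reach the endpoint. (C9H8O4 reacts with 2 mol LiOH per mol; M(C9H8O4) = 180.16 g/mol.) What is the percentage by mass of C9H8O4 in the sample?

80.6%

Total n(LiOH) added = 0.4590 x 0.05795 = 0.02660 mol.
n(HNO3) used = 0.2907 x 0.01081 = 0.003142 mol, which equals the excess n(LiOH).
So n(LiOH) consumed by the sample = 0.02660 - 0.003142 = 0.02346 mol.
n(C9H8O4) = 0.02346 / 2 = 0.01173 mol.
mass C9H8O4 = 0.01173 x 180.16 = 2.113 g, so %C9H8O4 = 2.113/2.6230 x 100 = 80.6%.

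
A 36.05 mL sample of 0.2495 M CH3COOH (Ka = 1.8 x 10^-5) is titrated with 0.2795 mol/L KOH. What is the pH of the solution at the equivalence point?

n(CH3COOH) = 0.2495 x 0.03605 = 0.008994 mol; V(KOH) at equivalence = 0.008994/0.2795 = 0.03218 L.
At equivalence all the acid is converted to CH3COO-; total volume = 0.03605 + 0.03218 = 0.06823 L, so [CH3COO-] = 0.008994/0.06823 = 0.1318 M.
Kb = Kw/Ka = 1.0e-14 / 1.8 x 10^-5 = 5.56e-10.
[OH^-] = sqrt(Kb x [CH3COO-]) = sqrt(5.56e-10 x 0.1318) = 8.56e-6 M.
pOH = 5.07, so pH = 14.00 - 5.07 = 8.93.

8.93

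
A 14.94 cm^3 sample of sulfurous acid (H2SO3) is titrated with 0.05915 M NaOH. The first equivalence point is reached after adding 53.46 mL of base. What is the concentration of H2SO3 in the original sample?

0.212 M

n(NaOH) = 0.05915 x 0.05346 = 0.003162 mol.
At the first equivalence point, 1 mol OH^- react per mol H2SO3, so n(H2SO3) = 0.003162 / 1 = 0.003162 mol.
[H2SO3] = 0.003162 / 0.01494 L = 0.212 M.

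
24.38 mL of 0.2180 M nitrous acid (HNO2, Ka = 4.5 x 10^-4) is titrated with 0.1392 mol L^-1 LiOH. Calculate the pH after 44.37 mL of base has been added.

12.10

n(acid) = 0.2180 x 0.02438 = 0.005315 mol; n(LiOH) added = 0.1392 x 0.04437 = 0.006176 mol.
Base is in excess by 0.006176 - 0.005315 = 0.0008615 mol in a total volume of 0.06875 L.
[OH^-] = 0.0008615/0.06875 = 0.01253 M, so pOH = 1.90 and pH = 14.00 - 1.90 = 12.10.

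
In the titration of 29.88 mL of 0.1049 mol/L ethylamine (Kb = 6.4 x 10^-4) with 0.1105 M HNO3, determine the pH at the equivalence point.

6.04

n(C2H5NH2) = 0.1049 x 0.02988 = 0.003134 mol; V(HNO3) at equivalence = 0.003134/0.1105 = 0.02837 L.
At equivalence the base is fully converted to C2H5NH3+; total volume = 0.05825 L, so [C2H5NH3+] = 0.003134/0.05825 = 0.05381 M.
Ka(C2H5NH3+) = Kw/Kb = 1.0e-14 / 6.4 x 10^-4 = 1.56e-11.
[H^+] = sqrt(Ka x [C2H5NH3+]) = sqrt(1.56e-11 x 0.05381) = 9.17e-7 M.
pH = -log(9.17e-7) = 6.04.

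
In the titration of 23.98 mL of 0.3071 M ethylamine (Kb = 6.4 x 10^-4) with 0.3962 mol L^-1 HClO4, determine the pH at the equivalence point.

5.78

n(C2H5NH2) = 0.3071 x 0.02398 = 0.007364 mol; V(HClO4) at equivalence = 0.007364/0.3962 = 0.01859 L.
At equivalence the base is fully converted to C2H5NH3+; total volume = 0.04257 L, so [C2H5NH3+] = 0.007364/0.04257 = 0.1730 M.
Ka(C2H5NH3+) = Kw/Kb = 1.0e-14 / 6.4 x 10^-4 = 1.56e-11.
[H^+] = sqrt(Ka x [C2H5NH3+]) = sqrt(1.56e-11 x 0.1730) = 1.64e-6 M.
pH = -log(1.64e-6) = 5.78.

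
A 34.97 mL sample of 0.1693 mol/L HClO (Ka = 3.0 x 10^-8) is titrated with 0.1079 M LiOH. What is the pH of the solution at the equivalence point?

10.17

n(HClO) = 0.1693 x 0.03497 = 0.005920 mol; V(LiOH) at equivalence = 0.005920/0.1079 = 0.05487 L.
At equivalence all the acid is converted to ClO-; total volume = 0.03497 + 0.05487 = 0.08984 L, so [ClO-] = 0.005920/0.08984 = 0.06590 M.
Kb = Kw/Ka = 1.0e-14 / 3.0 x 10^-8 = 3.33e-7.
[OH^-] = sqrt(Kb x [ClO-]) = sqrt(3.33e-7 x 0.06590) = 0.000148 M.
pOH = 3.83, so pH = 14.00 - 3.83 = 10.17.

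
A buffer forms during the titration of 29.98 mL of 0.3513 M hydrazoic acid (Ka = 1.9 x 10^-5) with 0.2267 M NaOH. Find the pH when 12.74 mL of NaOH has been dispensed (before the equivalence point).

Initial n(HN3) = 0.3513 x 0.02998 = 0.01053 mol.
n(NaOH) added = 0.2267 x 0.01274 = 0.002888 mol, converting that many moles of HN3 to N3-.
Remaining n(HN3) = 0.007644 mol; n(N3-) = 0.002888 mol.
By Henderson-Hasselbalch, pH = pKa + log([A^-]/[HA]) = 4.72 + log(0.002888/0.007644) = 4.72 + (-0.42) = 4.30.

4.30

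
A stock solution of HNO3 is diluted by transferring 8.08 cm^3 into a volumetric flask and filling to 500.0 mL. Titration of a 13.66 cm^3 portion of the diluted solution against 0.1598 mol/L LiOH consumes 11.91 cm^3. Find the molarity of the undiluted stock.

n(LiOH) = 0.1598 x 0.01191 = 0.001903 mol.
n(HNO3) in the aliquot = 0.001903 mol.
[diluted HNO3] = 0.001903 / 0.01366 = 0.1393 M.
Dilution factor = 500.0/8.080 = 61.88, so [stock] = 0.1393 x 61.88 = 8.62 M.

8.62 M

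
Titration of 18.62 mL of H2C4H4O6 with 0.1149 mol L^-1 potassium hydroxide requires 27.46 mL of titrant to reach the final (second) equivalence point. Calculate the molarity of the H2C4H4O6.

n(KOH) = 0.1149 x 0.02746 = 0.003155 mol.
At the final (second) equivalence point, 2 mol OH^- react per mol H2C4H4O6, so n(H2C4H4O6) = 0.003155 / 2 = 0.001578 mol.
[H2C4H4O6] = 0.001578 / 0.01862 L = 0.0847 M.

0.0847 M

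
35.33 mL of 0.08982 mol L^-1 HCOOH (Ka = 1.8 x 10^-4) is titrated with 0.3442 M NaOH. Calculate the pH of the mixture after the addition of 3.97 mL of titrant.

Initial n(HCOOH) = 0.08982 x 0.03533 = 0.003173 mol.
n(NaOH) added = 0.3442 x 0.003970 = 0.001366 mol, converting that many moles of HCOOH to HCOO-.
Remaining n(HCOOH) = 0.001807 mol; n(HCOO-) = 0.001366 mol.
By Henderson-Hasselbalch, pH = pKa + log([A^-]/[HA]) = 3.74 + log(0.001366/0.001807) = 3.74 + (-0.12) = 3.62.

3.62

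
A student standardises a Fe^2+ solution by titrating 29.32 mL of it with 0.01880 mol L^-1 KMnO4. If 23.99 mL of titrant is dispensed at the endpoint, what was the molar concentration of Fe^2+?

n(KMnO4) = 0.01880 x 0.02399 = 0.0004510 mol.
From the balanced equation, 1 mol KMnO4 reacts with 5 mol Fe^2+, so n(Fe^2+) = 0.0004510 x 5/1 = 0.002255 mol.
[Fe^2+] = 0.002255 / 0.02932 L = 0.0769 M.

0.0769 M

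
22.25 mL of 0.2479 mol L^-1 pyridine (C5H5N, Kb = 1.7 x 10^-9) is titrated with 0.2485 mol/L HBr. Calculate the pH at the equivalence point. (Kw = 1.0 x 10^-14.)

3.07

n(C5H5N) = 0.2479 x 0.02225 = 0.005516 mol; V(HBr) at equivalence = 0.005516/0.2485 = 0.02220 L.
At equivalence the base is fully converted to C5H5NH+; total volume = 0.04445 L, so [C5H5NH+] = 0.005516/0.04445 = 0.1241 M.
Ka(C5H5NH+) = Kw/Kb = 1.0e-14 / 1.7 x 10^-9 = 5.88e-6.
[H^+] = sqrt(Ka x [C5H5NH+]) = sqrt(5.88e-6 x 0.1241) = 0.000854 M.
pH = -log(0.000854) = 3.07.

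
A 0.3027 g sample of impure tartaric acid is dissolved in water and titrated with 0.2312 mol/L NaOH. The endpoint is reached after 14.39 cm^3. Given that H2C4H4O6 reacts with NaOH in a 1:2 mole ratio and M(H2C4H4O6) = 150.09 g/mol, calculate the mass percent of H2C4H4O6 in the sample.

82.5%

n(NaOH) = 0.2312 x 0.01439 = 0.003327 mol.
n(H2C4H4O6) = 0.003327 / 2 = 0.001663 mol.
mass of H2C4H4O6 = 0.001663 x 150.09 = 0.2497 g.
% purity = 0.2497 / 0.3027 x 100 = 82.5%.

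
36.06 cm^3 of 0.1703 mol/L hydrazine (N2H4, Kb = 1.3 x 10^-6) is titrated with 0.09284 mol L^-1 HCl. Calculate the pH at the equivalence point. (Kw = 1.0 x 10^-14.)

4.67

n(N2H4) = 0.1703 x 0.03606 = 0.006141 mol; V(HCl) at equivalence = 0.006141/0.09284 = 0.06615 L.
At equivalence the base is fully converted to N2H5+; total volume = 0.1022 L, so [N2H5+] = 0.006141/0.1022 = 0.06008 M.
Ka(N2H5+) = Kw/Kb = 1.0e-14 / 1.3 x 10^-6 = 7.69e-9.
[H^+] = sqrt(Ka x [N2H5+]) = sqrt(7.69e-9 x 0.06008) = 2.15e-5 M.
pH = -log(2.15e-5) = 4.67.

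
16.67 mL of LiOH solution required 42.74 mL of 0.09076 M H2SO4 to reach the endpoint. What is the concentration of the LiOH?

0.465 M

n(H2SO4) delivered = 0.09076 x 0.04274 = 0.003879 mol.
The reaction is 2 LiOH + 1 H2SO4, so n(LiOH) = 0.003879 x 2/1 = 0.007758 mol.
[LiOH] = 0.007758 mol / 0.01667 L = 0.465 M.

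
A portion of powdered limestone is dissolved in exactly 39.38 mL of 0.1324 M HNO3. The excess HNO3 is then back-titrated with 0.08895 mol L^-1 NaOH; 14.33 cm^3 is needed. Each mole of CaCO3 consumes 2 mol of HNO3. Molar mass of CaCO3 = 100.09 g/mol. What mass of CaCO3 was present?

Total n(HNO3) added = 0.1324 x 0.03938 = 0.005214 mol.
n(NaOH) used = 0.08895 x 0.01433 = 0.001275 mol, which equals the excess n(HNO3).
So n(HNO3) consumed by the sample = 0.005214 - 0.001275 = 0.003939 mol.
n(CaCO3) = 0.003939 / 2 = 0.001970 mol.
mass = 0.001970 mol x 100.09 g/mol = 0.197 g.

0.197 g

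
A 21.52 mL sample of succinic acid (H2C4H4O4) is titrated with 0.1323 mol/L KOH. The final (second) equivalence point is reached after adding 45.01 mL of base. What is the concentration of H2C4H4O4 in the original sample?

n(KOH) = 0.1323 x 0.04501 = 0.005955 mol.
At the final (second) equivalence point, 2 mol OH^- react per mol H2C4H4O4, so n(H2C4H4O4) = 0.005955 / 2 = 0.002977 mol.
[H2C4H4O4] = 0.002977 / 0.02152 L = 0.138 M.

0.138 M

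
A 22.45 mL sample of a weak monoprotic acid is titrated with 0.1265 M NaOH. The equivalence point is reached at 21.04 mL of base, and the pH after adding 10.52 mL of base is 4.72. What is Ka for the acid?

1.9 x 10^-5

10.52 mL is half of the equivalence volume, so this is the half-equivalence point where [HA] = [A^-].
At half-equivalence pH = pKa, so pKa = 4.72.
Ka = 10^(-4.72) = 1.9 x 10^-5.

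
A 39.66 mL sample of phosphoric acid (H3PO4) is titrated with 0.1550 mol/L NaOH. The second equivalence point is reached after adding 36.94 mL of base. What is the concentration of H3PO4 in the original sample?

n(NaOH) = 0.1550 x 0.03694 = 0.005726 mol.
At the second equivalence point, 2 mol OH^- react per mol H3PO4, so n(H3PO4) = 0.005726 / 2 = 0.002863 mol.
[H3PO4] = 0.002863 / 0.03966 L = 0.0722 M.

0.0722 M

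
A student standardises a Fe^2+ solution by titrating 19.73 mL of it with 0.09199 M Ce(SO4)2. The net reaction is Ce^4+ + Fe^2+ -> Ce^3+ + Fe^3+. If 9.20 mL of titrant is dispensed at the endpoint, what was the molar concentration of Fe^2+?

0.0429 M

n(Ce(SO4)2) = 0.09199 x 0.009200 = 0.0008463 mol.
From the balanced equation, 1 mol Ce(SO4)2 reacts with 1 mol Fe^2+, so n(Fe^2+) = 0.0008463 x 1/1 = 0.0008463 mol.
[Fe^2+] = 0.0008463 / 0.01973 L = 0.0429 M.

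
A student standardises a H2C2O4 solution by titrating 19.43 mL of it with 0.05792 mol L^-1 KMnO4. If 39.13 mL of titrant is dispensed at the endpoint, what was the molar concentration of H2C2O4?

0.292 M

n(KMnO4) = 0.05792 x 0.03913 = 0.002266 mol.
From the balanced equation, 2 mol KMnO4 reacts with 5 mol H2C2O4, so n(H2C2O4) = 0.002266 x 5/2 = 0.005666 mol.
[H2C2O4] = 0.005666 / 0.01943 L = 0.292 M.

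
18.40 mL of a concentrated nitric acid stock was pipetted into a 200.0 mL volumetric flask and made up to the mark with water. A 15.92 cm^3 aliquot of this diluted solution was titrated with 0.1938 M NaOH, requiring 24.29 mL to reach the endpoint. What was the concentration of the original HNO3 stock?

3.21 M

n(NaOH) = 0.1938 x 0.02429 = 0.004707 mol.
n(HNO3) in the aliquot = 0.004707 mol.
[diluted HNO3] = 0.004707 / 0.01592 = 0.2957 M.
Dilution factor = 200.0/18.40 = 10.87, so [stock] = 0.2957 x 10.87 = 3.21 M.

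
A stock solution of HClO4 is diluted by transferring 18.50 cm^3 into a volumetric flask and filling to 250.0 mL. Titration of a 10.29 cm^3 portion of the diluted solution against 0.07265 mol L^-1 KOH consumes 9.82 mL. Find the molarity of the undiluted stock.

n(KOH) = 0.07265 x 0.009820 = 0.0007134 mol.
n(HClO4) in the aliquot = 0.0007134 mol.
[diluted HClO4] = 0.0007134 / 0.01029 = 0.06933 M.
Dilution factor = 250.0/18.50 = 13.51, so [stock] = 0.06933 x 13.51 = 0.937 M.

0.937 M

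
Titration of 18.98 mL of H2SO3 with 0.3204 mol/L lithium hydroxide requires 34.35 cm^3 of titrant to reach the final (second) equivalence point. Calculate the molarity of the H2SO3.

0.290 M

n(LiOH) = 0.3204 x 0.03435 = 0.01101 mol.
At the final (second) equivalence point, 2 mol OH^- react per mol H2SO3, so n(H2SO3) = 0.01101 / 2 = 0.005503 mol.
[H2SO3] = 0.005503 / 0.01898 L = 0.290 M.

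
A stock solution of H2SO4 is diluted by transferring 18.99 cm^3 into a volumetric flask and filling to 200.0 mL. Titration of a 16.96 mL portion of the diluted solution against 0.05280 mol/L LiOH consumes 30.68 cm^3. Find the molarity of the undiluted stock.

0.503 M

n(LiOH) = 0.05280 x 0.03068 = 0.001620 mol.
n(H2SO4) in the aliquot = 0.001620 x 1/2 = 0.0008100 mol.
[diluted H2SO4] = 0.0008100 / 0.01696 = 0.04776 M.
Dilution factor = 200.0/18.99 = 10.53, so [stock] = 0.04776 x 10.53 = 0.503 M.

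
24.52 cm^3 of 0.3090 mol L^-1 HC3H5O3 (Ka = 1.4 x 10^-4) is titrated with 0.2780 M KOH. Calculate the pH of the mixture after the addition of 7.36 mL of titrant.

3.42

Initial n(HC3H5O3) = 0.3090 x 0.02452 = 0.007577 mol.
n(KOH) added = 0.2780 x 0.007360 = 0.002046 mol, converting that many moles of HC3H5O3 to C3H5O3-.
Remaining n(HC3H5O3) = 0.005531 mol; n(C3H5O3-) = 0.002046 mol.
By Henderson-Hasselbalch, pH = pKa + log([A^-]/[HA]) = 3.85 + log(0.002046/0.005531) = 3.85 + (-0.43) = 3.42.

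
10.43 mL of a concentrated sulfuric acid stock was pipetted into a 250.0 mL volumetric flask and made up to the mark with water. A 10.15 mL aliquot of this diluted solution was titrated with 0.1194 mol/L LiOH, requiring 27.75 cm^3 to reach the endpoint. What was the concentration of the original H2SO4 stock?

n(LiOH) = 0.1194 x 0.02775 = 0.003313 mol.
n(H2SO4) in the aliquot = 0.003313 x 1/2 = 0.001657 mol.
[diluted H2SO4] = 0.001657 / 0.01015 = 0.1632 M.
Dilution factor = 250.0/10.43 = 23.97, so [stock] = 0.1632 x 23.97 = 3.91 M.

3.91 M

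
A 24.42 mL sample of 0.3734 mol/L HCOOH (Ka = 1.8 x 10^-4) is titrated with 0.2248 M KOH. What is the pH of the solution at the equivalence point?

8.45

n(HCOOH) = 0.3734 x 0.02442 = 0.009118 mol; V(KOH) at equivalence = 0.009118/0.2248 = 0.04056 L.
At equivalence all the acid is converted to HCOO-; total volume = 0.02442 + 0.04056 = 0.06498 L, so [HCOO-] = 0.009118/0.06498 = 0.1403 M.
Kb = Kw/Ka = 1.0e-14 / 1.8 x 10^-4 = 5.56e-11.
[OH^-] = sqrt(Kb x [HCOO-]) = sqrt(5.56e-11 x 0.1403) = 2.79e-6 M.
pOH = 5.55, so pH = 14.00 - 5.55 = 8.45.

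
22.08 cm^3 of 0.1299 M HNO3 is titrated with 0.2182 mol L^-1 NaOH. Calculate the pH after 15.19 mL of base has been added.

n(acid) = 0.1299 x 0.02208 = 0.002868 mol; n(NaOH) added = 0.2182 x 0.01519 = 0.003314 mol.
Base is in excess by 0.003314 - 0.002868 = 0.0004463 mol in a total volume of 0.03727 L.
[OH^-] = 0.0004463/0.03727 = 0.01197 M, so pOH = 1.92 and pH = 14.00 - 1.92 = 12.08.

12.08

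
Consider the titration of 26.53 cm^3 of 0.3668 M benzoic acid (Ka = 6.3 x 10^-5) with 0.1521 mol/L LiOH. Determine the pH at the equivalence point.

8.62

n(C6H5COOH) = 0.3668 x 0.02653 = 0.009731 mol; V(LiOH) at equivalence = 0.009731/0.1521 = 0.06398 L.
At equivalence all the acid is converted to C6H5COO-; total volume = 0.02653 + 0.06398 = 0.09051 L, so [C6H5COO-] = 0.009731/0.09051 = 0.1075 M.
Kb = Kw/Ka = 1.0e-14 / 6.3 x 10^-5 = 1.59e-10.
[OH^-] = sqrt(Kb x [C6H5COO-]) = sqrt(1.59e-10 x 0.1075) = 4.13e-6 M.
pOH = 5.38, so pH = 14.00 - 5.38 = 8.62.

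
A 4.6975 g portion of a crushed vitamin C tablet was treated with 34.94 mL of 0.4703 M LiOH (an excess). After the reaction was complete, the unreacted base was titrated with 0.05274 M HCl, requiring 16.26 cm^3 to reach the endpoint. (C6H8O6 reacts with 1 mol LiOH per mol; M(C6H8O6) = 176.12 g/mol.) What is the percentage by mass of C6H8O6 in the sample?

58.4%

Total n(LiOH) added = 0.4703 x 0.03494 = 0.01643 mol.
n(HCl) used = 0.05274 x 0.01626 = 0.0008576 mol, which equals the excess n(LiOH).
So n(LiOH) consumed by the sample = 0.01643 - 0.0008576 = 0.01557 mol.
n(C6H8O6) = 0.01557 / 1 = 0.01557 mol.
mass C6H8O6 = 0.01557 x 176.12 = 2.743 g, so %C6H8O6 = 2.743/4.6975 x 100 = 58.4%.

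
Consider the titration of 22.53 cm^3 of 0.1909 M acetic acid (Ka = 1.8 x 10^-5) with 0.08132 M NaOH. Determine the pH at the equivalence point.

n(CH3COOH) = 0.1909 x 0.02253 = 0.004301 mol; V(NaOH) at equivalence = 0.004301/0.08132 = 0.05289 L.
At equivalence all the acid is converted to CH3COO-; total volume = 0.02253 + 0.05289 = 0.07542 L, so [CH3COO-] = 0.004301/0.07542 = 0.05703 M.
Kb = Kw/Ka = 1.0e-14 / 1.8 x 10^-5 = 5.56e-10.
[OH^-] = sqrt(Kb x [CH3COO-]) = sqrt(5.56e-10 x 0.05703) = 5.63e-6 M.
pOH = 5.25, so pH = 14.00 - 5.25 = 8.75.

8.75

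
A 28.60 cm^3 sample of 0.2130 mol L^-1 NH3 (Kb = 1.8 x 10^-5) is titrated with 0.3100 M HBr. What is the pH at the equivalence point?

n(NH3) = 0.2130 x 0.02860 = 0.006092 mol; V(HBr) at equivalence = 0.006092/0.3100 = 0.01965 L.
At equivalence the base is fully converted to NH4+; total volume = 0.04825 L, so [NH4+] = 0.006092/0.04825 = 0.1263 M.
Ka(NH4+) = Kw/Kb = 1.0e-14 / 1.8 x 10^-5 = 5.56e-10.
[H^+] = sqrt(Ka x [NH4+]) = sqrt(5.56e-10 x 0.1263) = 8.37e-6 M.
pH = -log(8.37e-6) = 5.08.

5.08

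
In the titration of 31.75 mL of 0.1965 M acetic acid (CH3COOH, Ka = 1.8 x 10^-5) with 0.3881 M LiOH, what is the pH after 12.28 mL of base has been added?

5.25

Initial n(CH3COOH) = 0.1965 x 0.03175 = 0.006239 mol.
n(LiOH) added = 0.3881 x 0.01228 = 0.004766 mol, converting that many moles of CH3COOH to CH3COO-.
Remaining n(CH3COOH) = 0.001473 mol; n(CH3COO-) = 0.004766 mol.
By Henderson-Hasselbalch, pH = pKa + log([A^-]/[HA]) = 4.74 + log(0.004766/0.001473) = 4.74 + (+0.51) = 5.25.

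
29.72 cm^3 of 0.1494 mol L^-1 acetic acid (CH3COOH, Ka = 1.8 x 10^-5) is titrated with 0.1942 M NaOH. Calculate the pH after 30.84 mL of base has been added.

n(acid) = 0.1494 x 0.02972 = 0.004440 mol; n(NaOH) added = 0.1942 x 0.03084 = 0.005989 mol.
Base is in excess by 0.005989 - 0.004440 = 0.001549 mol in a total volume of 0.06056 L.
[OH^-] = 0.001549/0.06056 = 0.02558 M, so pOH = 1.59 and pH = 14.00 - 1.59 = 12.41.

12.41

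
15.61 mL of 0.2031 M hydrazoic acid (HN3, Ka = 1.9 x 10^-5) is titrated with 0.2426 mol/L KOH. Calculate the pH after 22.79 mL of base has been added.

12.79

n(acid) = 0.2031 x 0.01561 = 0.003170 mol; n(KOH) added = 0.2426 x 0.02279 = 0.005529 mol.
Base is in excess by 0.005529 - 0.003170 = 0.002358 mol in a total volume of 0.03840 L.
[OH^-] = 0.002358/0.03840 = 0.06142 M, so pOH = 1.21 and pH = 14.00 - 1.21 = 12.79.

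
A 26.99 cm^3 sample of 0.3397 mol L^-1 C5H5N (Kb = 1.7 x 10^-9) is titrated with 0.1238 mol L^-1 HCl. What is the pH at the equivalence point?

n(C5H5N) = 0.3397 x 0.02699 = 0.009169 mol; V(HCl) at equivalence = 0.009169/0.1238 = 0.07406 L.
At equivalence the base is fully converted to C5H5NH+; total volume = 0.1010 L, so [C5H5NH+] = 0.009169/0.1010 = 0.09073 M.
Ka(C5H5NH+) = Kw/Kb = 1.0e-14 / 1.7 x 10^-9 = 5.88e-6.
[H^+] = sqrt(Ka x [C5H5NH+]) = sqrt(5.88e-6 x 0.09073) = 0.000731 M.
pH = -log(0.000731) = 3.14.

3.14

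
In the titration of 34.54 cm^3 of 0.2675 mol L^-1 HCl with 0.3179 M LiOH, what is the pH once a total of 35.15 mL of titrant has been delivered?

n(acid) = 0.2675 x 0.03454 = 0.009239 mol; n(LiOH) added = 0.3179 x 0.03515 = 0.01117 mol.
Base is in excess by 0.01117 - 0.009239 = 0.001935 mol in a total volume of 0.06969 L.
[OH^-] = 0.001935/0.06969 = 0.02776 M, so pOH = 1.56 and pH = 14.00 - 1.56 = 12.44.

12.44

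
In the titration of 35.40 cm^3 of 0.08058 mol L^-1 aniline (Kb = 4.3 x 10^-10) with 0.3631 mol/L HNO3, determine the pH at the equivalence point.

2.91

n(C6H5NH2) = 0.08058 x 0.03540 = 0.002853 mol; V(HNO3) at equivalence = 0.002853/0.3631 = 0.007856 L.
At equivalence the base is fully converted to C6H5NH3+; total volume = 0.04326 L, so [C6H5NH3+] = 0.002853/0.04326 = 0.06595 M.
Ka(C6H5NH3+) = Kw/Kb = 1.0e-14 / 4.3 x 10^-10 = 2.33e-5.
[H^+] = sqrt(Ka x [C6H5NH3+]) = sqrt(2.33e-5 x 0.06595) = 0.00124 M.
pH = -log(0.00124) = 2.91.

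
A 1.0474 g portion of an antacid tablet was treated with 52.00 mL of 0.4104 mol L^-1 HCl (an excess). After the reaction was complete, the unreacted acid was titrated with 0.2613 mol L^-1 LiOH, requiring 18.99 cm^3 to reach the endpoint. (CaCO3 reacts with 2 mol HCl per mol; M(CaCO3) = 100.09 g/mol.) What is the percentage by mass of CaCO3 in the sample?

78.3%

Total n(HCl) added = 0.4104 x 0.05200 = 0.02134 mol.
n(LiOH) used = 0.2613 x 0.01899 = 0.004962 mol, which equals the excess n(HCl).
So n(HCl) consumed by the sample = 0.02134 - 0.004962 = 0.01638 mol.
n(CaCO3) = 0.01638 / 2 = 0.008189 mol.
mass CaCO3 = 0.008189 x 100.09 = 0.8197 g, so %CaCO3 = 0.8197/1.0474 x 100 = 78.3%.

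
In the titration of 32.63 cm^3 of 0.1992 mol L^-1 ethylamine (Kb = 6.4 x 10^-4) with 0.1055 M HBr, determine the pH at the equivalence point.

n(C2H5NH2) = 0.1992 x 0.03263 = 0.006500 mol; V(HBr) at equivalence = 0.006500/0.1055 = 0.06161 L.
At equivalence the base is fully converted to C2H5NH3+; total volume = 0.09424 L, so [C2H5NH3+] = 0.006500/0.09424 = 0.06897 M.
Ka(C2H5NH3+) = Kw/Kb = 1.0e-14 / 6.4 x 10^-4 = 1.56e-11.
[H^+] = sqrt(Ka x [C2H5NH3+]) = sqrt(1.56e-11 x 0.06897) = 1.04e-6 M.
pH = -log(1.04e-6) = 5.98.

5.98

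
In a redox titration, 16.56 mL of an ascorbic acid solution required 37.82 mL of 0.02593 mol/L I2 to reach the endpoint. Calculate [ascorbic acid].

0.0592 M

n(I2) = 0.02593 x 0.03782 = 0.0009807 mol.
From the balanced equation, 1 mol I2 reacts with 1 mol ascorbic acid, so n(ascorbic acid) = 0.0009807 x 1/1 = 0.0009807 mol.
[ascorbic acid] = 0.0009807 / 0.01656 L = 0.0592 M.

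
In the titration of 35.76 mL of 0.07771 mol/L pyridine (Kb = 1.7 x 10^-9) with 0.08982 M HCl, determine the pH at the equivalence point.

n(C5H5N) = 0.07771 x 0.03576 = 0.002779 mol; V(HCl) at equivalence = 0.002779/0.08982 = 0.03094 L.
At equivalence the base is fully converted to C5H5NH+; total volume = 0.06670 L, so [C5H5NH+] = 0.002779/0.06670 = 0.04166 M.
Ka(C5H5NH+) = Kw/Kb = 1.0e-14 / 1.7 x 10^-9 = 5.88e-6.
[H^+] = sqrt(Ka x [C5H5NH+]) = sqrt(5.88e-6 x 0.04166) = 0.000495 M.
pH = -log(0.000495) = 3.31.

3.31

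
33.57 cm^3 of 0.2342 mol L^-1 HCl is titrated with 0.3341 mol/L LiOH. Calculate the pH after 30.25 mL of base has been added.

12.55

n(acid) = 0.2342 x 0.03357 = 0.007862 mol; n(LiOH) added = 0.3341 x 0.03025 = 0.01011 mol.
Base is in excess by 0.01011 - 0.007862 = 0.002244 mol in a total volume of 0.06382 L.
[OH^-] = 0.002244/0.06382 = 0.03517 M, so pOH = 1.45 and pH = 14.00 - 1.45 = 12.55.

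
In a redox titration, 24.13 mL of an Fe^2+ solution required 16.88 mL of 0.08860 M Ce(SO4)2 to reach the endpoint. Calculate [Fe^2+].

0.0620 M

n(Ce(SO4)2) = 0.08860 x 0.01688 = 0.001496 mol.
From the balanced equation, 1 mol Ce(SO4)2 reacts with 1 mol Fe^2+, so n(Fe^2+) = 0.001496 x 1/1 = 0.001496 mol.
[Fe^2+] = 0.001496 / 0.02413 L = 0.0620 M.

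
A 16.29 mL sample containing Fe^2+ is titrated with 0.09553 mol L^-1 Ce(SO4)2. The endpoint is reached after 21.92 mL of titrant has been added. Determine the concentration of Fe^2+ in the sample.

0.129 M

n(Ce(SO4)2) = 0.09553 x 0.02192 = 0.002094 mol.
From the balanced equation, 1 mol Ce(SO4)2 reacts with 1 mol Fe^2+, so n(Fe^2+) = 0.002094 x 1/1 = 0.002094 mol.
[Fe^2+] = 0.002094 / 0.01629 L = 0.129 M.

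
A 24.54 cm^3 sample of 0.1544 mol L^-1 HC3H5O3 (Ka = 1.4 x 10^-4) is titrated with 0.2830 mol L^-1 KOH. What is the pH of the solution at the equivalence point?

8.43

n(HC3H5O3) = 0.1544 x 0.02454 = 0.003789 mol; V(KOH) at equivalence = 0.003789/0.2830 = 0.01339 L.
At equivalence all the acid is converted to C3H5O3-; total volume = 0.02454 + 0.01339 = 0.03793 L, so [C3H5O3-] = 0.003789/0.03793 = 0.09990 M.
Kb = Kw/Ka = 1.0e-14 / 1.4 x 10^-4 = 7.14e-11.
[OH^-] = sqrt(Kb x [C3H5O3-]) = sqrt(7.14e-11 x 0.09990) = 2.67e-6 M.
pOH = 5.57, so pH = 14.00 - 5.57 = 8.43.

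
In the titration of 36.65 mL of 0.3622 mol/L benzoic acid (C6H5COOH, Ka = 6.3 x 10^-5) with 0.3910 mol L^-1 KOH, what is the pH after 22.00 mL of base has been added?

4.47

Initial n(C6H5COOH) = 0.3622 x 0.03665 = 0.01327 mol.
n(KOH) added = 0.3910 x 0.02200 = 0.008602 mol, converting that many moles of C6H5COOH to C6H5COO-.
Remaining n(C6H5COOH) = 0.004673 mol; n(C6H5COO-) = 0.008602 mol.
By Henderson-Hasselbalch, pH = pKa + log([A^-]/[HA]) = 4.20 + log(0.008602/0.004673) = 4.20 + (+0.27) = 4.47.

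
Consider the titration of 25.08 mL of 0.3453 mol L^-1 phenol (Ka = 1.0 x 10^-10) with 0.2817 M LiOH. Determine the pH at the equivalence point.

11.60

n(C6H5OH) = 0.3453 x 0.02508 = 0.008660 mol; V(LiOH) at equivalence = 0.008660/0.2817 = 0.03074 L.
At equivalence all the acid is converted to C6H5O-; total volume = 0.02508 + 0.03074 = 0.05582 L, so [C6H5O-] = 0.008660/0.05582 = 0.1551 M.
Kb = Kw/Ka = 1.0e-14 / 1.0 x 10^-10 = 0.000100.
[OH^-] = sqrt(Kb x [C6H5O-]) = sqrt(0.000100 x 0.1551) = 0.00394 M.
pOH = 2.40, so pH = 14.00 - 2.40 = 11.60.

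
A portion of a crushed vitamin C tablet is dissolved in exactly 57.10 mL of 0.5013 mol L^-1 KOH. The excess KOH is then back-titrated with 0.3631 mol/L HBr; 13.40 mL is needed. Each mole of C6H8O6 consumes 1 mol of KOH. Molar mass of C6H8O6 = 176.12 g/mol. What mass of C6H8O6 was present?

Total n(KOH) added = 0.5013 x 0.05710 = 0.02862 mol.
n(HBr) used = 0.3631 x 0.01340 = 0.004866 mol, which equals the excess n(KOH).
So n(KOH) consumed by the sample = 0.02862 - 0.004866 = 0.02376 mol.
n(C6H8O6) = 0.02376 / 1 = 0.02376 mol.
mass = 0.02376 mol x 176.12 g/mol = 4.18 g.

4.18 g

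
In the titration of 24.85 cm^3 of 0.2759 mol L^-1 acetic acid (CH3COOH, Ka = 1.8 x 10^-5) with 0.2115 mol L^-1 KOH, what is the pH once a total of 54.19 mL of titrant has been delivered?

n(acid) = 0.2759 x 0.02485 = 0.006856 mol; n(KOH) added = 0.2115 x 0.05419 = 0.01146 mol.
Base is in excess by 0.01146 - 0.006856 = 0.004605 mol in a total volume of 0.07904 L.
[OH^-] = 0.004605/0.07904 = 0.05826 M, so pOH = 1.23 and pH = 14.00 - 1.23 = 12.77.

12.77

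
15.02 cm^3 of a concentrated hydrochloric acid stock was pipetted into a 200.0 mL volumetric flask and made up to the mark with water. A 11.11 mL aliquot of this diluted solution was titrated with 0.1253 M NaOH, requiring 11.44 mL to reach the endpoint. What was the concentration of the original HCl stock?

1.72 M

n(NaOH) = 0.1253 x 0.01144 = 0.001433 mol.
n(HCl) in the aliquot = 0.001433 mol.
[diluted HCl] = 0.001433 / 0.01111 = 0.1290 M.
Dilution factor = 200.0/15.02 = 13.32, so [stock] = 0.1290 x 13.32 = 1.72 M.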